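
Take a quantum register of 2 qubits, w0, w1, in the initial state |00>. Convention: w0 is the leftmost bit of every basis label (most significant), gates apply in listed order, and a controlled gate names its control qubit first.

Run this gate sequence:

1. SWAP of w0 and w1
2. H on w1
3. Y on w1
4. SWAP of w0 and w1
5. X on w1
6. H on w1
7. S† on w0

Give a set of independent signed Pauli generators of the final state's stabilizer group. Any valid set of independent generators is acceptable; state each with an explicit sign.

One valid set of independent stabilizer generators is +YI, -IX (any independent generating set of the same group is equally correct).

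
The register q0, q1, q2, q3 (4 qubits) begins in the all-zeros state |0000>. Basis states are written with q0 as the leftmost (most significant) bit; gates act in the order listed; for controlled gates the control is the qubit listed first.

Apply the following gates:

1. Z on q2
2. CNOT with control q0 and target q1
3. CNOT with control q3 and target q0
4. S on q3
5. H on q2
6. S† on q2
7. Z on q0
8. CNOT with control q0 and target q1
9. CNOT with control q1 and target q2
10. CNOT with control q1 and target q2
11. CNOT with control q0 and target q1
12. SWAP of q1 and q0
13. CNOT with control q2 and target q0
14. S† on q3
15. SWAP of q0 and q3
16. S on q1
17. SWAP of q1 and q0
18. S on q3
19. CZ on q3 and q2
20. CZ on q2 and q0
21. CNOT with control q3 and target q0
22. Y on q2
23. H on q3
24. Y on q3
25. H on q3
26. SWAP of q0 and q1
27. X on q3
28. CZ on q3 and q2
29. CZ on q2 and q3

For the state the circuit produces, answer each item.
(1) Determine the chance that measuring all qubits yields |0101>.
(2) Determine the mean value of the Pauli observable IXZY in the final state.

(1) The probability of measuring |0101> is 1/2. Key observation: the block from step 8 through step 11 cancels to the identity and can be dropped.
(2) The expectation value of IXZY is 0.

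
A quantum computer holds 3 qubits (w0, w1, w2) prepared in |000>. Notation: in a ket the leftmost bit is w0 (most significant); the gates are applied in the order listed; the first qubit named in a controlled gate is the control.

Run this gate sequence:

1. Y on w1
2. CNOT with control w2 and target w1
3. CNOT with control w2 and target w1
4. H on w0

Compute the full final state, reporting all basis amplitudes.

After the circuit, the state carries amplitude sqrt(2)*I/2 on |010>, sqrt(2)*I/2 on |110>, and 0 on every other basis state. Key observation: steps 2-3 multiply out to the identity, so the circuit reduces to the remaining gates.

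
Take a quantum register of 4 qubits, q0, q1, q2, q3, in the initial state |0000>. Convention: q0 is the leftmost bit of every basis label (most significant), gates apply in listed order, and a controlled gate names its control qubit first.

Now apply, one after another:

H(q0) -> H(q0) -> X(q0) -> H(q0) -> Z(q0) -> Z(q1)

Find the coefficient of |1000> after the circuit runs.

The final state's coefficient on |1000> equals sqrt(2)/2. Key observation: gates 2-5 undo each other exactly, leaving only the rest of the circuit to track.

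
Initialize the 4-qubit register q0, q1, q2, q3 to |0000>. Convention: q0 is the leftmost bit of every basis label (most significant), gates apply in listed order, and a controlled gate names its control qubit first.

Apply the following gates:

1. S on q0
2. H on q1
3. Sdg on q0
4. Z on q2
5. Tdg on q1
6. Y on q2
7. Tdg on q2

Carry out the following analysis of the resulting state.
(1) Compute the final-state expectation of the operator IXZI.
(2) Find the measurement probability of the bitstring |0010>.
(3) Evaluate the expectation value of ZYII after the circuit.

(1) In the final state, IXZI has expectation -sqrt(2)/2.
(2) Outcome |0010> occurs with probability 1/2.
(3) The expectation value of ZYII is -sqrt(2)/2.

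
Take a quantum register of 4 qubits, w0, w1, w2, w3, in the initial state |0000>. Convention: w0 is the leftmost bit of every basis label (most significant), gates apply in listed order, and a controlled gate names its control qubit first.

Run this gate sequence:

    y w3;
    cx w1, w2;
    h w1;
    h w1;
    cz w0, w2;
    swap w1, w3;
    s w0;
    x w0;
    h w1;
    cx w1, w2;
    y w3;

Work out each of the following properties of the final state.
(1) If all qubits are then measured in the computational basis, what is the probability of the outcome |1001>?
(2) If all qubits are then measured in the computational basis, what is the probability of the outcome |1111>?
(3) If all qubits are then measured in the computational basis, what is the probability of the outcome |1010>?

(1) Outcome |1001> occurs with probability 1/2.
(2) Outcome |1111> occurs with probability 1/2.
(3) The probability of measuring |1010> is 0.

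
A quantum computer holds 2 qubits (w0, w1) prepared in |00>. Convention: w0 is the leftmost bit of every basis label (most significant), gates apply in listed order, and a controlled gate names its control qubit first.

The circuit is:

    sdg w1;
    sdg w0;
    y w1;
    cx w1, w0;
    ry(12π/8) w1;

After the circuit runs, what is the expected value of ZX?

The expectation value of ZX is -1.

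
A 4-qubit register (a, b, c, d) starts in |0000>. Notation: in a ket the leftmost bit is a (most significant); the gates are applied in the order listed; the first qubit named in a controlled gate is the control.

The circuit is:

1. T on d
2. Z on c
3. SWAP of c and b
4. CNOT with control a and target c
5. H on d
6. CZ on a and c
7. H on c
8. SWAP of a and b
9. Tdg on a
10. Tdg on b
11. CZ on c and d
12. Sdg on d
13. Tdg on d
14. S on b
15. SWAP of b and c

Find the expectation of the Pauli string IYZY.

The observable IYZY averages to -sqrt(2)/2.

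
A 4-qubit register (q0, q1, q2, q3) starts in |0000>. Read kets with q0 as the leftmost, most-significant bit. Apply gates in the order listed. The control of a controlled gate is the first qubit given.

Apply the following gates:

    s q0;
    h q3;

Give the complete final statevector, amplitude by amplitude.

After the circuit, the state carries amplitude sqrt(2)/2 on |0000>, sqrt(2)/2 on |0001>, and 0 on every other basis state.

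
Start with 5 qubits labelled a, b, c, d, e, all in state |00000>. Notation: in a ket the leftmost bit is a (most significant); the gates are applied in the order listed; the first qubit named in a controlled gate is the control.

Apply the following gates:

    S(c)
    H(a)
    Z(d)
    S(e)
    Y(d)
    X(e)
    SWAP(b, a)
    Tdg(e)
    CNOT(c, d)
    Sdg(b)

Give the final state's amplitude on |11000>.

|11000> carries amplitude 0 in the final state.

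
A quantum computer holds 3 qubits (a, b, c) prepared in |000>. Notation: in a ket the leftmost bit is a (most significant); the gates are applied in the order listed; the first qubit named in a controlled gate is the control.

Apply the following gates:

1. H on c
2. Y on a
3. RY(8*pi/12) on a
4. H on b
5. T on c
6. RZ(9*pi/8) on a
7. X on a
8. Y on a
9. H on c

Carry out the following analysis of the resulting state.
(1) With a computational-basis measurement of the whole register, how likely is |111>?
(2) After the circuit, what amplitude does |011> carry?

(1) Outcome |111> occurs with probability 1/16 - sqrt(2)/32.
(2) The final state's coefficient on |011> equals sqrt(6)*(1 - exp(I*pi/4))*exp(7*I*pi/16)/8.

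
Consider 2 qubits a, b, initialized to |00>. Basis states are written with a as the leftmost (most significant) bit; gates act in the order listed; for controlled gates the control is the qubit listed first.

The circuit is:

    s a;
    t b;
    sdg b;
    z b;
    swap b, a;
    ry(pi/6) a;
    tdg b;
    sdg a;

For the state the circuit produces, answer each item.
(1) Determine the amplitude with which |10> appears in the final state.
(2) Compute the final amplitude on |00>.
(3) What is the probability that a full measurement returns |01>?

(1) The final state's coefficient on |10> equals I*(-sqrt(6) + sqrt(2))/4.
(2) The final state's coefficient on |00> equals sqrt(2)/4 + sqrt(6)/4.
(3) A full measurement returns |01> with probability 0.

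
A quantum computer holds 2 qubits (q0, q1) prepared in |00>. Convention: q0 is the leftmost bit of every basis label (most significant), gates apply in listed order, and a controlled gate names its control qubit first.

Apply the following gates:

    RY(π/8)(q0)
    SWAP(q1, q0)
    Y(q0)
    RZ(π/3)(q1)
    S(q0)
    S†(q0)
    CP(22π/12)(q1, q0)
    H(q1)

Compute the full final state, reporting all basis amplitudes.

The final amplitudes are 0 on |00>, 0 on |01>, sqrt(2)*(I*sin(pi/16) + exp(I*pi/3)*cos(pi/16))/2 on |10>, sqrt(2)*(-I*sin(pi/16) + exp(I*pi/3)*cos(pi/16))/2 on |11>. Key observation: gates 5-6 undo each other exactly, leaving only the rest of the circuit to track.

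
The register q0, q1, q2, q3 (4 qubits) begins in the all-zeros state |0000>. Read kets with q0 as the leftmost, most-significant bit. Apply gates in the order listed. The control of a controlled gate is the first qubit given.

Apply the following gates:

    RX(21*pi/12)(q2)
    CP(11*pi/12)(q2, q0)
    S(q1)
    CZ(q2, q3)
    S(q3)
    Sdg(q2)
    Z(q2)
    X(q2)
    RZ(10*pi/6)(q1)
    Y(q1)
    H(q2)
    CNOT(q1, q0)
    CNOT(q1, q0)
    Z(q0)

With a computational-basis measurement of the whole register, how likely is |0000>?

A full measurement returns |0000> with probability 0. Key observation: steps 12-13 multiply out to the identity, so the circuit reduces to the remaining gates.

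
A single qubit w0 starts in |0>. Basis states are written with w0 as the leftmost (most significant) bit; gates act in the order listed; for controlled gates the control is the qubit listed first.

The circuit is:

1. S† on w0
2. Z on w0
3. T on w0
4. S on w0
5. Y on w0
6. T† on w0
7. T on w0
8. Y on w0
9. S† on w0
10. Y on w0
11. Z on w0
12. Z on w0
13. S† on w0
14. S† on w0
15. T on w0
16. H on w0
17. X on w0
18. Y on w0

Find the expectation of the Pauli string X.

The observable X averages to 1. Key observation: gates 4-9 undo each other exactly, leaving only the rest of the circuit to track.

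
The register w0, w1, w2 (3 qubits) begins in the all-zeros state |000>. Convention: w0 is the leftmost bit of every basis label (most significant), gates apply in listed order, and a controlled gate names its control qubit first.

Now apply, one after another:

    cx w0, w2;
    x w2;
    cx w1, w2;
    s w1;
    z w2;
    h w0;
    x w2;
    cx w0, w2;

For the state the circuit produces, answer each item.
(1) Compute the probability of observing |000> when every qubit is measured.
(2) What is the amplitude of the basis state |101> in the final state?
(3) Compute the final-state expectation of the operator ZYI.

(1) The probability of measuring |000> is 1/2.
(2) |101> carries amplitude -sqrt(2)/2 in the final state.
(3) The observable ZYI averages to 0.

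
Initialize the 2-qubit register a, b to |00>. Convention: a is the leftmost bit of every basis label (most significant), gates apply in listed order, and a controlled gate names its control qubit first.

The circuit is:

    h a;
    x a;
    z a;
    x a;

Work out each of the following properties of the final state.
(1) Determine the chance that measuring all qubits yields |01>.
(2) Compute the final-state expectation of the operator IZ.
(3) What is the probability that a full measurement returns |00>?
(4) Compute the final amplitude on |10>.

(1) Outcome |01> occurs with probability 0.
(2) In the final state, IZ has expectation 1.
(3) Outcome |00> occurs with probability 1/2.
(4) The amplitude on |10> is sqrt(2)/2.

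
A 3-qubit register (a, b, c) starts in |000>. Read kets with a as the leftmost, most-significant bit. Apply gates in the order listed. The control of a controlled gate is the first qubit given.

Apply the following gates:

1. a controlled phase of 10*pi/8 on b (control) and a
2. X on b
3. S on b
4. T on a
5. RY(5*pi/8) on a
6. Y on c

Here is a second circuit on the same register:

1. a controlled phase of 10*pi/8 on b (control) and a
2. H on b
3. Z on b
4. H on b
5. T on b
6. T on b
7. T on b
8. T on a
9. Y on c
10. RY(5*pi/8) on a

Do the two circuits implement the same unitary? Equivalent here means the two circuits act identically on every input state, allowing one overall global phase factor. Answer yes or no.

No: there is an input state on which the two circuits produce genuinely different outputs (not merely differing by a phase).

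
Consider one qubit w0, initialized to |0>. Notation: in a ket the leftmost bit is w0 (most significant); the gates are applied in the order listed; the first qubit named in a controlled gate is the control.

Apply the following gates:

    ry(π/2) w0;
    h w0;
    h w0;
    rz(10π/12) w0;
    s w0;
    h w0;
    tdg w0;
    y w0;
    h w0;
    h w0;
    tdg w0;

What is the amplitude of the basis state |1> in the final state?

|1> carries amplitude (-I + exp(5*I*pi/6))*exp(I*pi/3)/2 in the final state.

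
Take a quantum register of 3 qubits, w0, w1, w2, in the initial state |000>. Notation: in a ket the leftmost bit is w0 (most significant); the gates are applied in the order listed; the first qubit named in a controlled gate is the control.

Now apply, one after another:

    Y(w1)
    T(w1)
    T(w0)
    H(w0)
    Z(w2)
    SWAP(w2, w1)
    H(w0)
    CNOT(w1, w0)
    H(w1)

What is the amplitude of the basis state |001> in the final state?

The final state's coefficient on |001> equals sqrt(2)*exp(3*I*pi/4)/2.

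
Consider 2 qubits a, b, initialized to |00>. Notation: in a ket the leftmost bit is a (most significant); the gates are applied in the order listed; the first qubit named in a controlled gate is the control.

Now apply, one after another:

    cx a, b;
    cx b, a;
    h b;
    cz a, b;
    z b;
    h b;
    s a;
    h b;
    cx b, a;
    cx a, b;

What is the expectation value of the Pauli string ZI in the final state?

In the final state, ZI has expectation 0.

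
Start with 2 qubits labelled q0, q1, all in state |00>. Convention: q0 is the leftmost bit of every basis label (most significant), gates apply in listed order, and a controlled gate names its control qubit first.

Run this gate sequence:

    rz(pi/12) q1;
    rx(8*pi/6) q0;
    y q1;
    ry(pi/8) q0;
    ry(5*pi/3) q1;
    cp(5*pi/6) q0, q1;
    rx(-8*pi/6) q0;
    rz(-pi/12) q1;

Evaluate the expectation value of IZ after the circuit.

The observable IZ averages to -1/2.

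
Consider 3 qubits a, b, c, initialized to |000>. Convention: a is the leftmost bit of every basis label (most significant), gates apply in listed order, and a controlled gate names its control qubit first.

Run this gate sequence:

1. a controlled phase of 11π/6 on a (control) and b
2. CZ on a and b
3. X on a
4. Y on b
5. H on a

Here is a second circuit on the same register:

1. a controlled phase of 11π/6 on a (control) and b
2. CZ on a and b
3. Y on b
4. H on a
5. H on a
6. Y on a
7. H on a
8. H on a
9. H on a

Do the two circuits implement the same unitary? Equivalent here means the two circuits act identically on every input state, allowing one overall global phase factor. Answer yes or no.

No — the two circuits implement different unitaries, even allowing a global phase.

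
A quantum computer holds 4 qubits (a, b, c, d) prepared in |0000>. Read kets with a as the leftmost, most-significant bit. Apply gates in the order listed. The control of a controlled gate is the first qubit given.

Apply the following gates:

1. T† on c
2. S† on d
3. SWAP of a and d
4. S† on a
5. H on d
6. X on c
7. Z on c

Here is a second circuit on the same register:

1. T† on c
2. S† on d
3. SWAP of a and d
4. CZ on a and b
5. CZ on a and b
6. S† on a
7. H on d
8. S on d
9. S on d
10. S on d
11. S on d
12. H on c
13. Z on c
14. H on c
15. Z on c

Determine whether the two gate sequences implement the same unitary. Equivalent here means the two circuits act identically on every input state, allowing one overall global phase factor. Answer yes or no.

Yes, they are equivalent — the unitaries differ by at most a global phase.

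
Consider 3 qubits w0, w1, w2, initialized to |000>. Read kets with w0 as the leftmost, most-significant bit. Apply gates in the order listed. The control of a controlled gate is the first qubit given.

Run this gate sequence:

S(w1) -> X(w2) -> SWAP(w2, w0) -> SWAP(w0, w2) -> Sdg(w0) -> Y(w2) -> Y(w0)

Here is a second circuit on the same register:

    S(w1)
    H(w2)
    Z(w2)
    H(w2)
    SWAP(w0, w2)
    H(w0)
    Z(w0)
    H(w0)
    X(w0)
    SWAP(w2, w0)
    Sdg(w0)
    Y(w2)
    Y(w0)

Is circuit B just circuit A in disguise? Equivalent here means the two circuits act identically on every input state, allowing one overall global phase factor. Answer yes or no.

Yes — the two circuits implement the same unitary up to a global phase.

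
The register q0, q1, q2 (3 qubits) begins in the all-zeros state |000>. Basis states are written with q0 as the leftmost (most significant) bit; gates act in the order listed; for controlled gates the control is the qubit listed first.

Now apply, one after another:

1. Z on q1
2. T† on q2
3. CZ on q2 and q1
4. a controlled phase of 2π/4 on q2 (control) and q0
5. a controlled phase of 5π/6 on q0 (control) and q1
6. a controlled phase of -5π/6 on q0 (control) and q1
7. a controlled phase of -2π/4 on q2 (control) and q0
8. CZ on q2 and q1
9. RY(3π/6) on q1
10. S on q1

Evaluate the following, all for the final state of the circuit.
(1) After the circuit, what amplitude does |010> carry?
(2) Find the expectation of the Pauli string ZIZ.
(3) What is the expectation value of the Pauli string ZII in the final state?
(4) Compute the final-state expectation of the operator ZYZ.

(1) The final state's coefficient on |010> equals sqrt(2)*I/2.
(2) In the final state, ZIZ has expectation 1.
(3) The expectation value of ZII is 1.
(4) In the final state, ZYZ has expectation 1.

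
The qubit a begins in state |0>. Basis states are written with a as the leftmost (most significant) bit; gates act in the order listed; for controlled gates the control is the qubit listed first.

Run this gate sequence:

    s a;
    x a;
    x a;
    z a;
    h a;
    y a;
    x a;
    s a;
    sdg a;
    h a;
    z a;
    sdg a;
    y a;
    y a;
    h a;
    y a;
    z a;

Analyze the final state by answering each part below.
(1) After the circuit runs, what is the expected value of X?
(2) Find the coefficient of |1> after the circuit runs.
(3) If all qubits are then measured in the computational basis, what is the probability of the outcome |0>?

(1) In the final state, X has expectation -1.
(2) The final state's coefficient on |1> equals sqrt(2)*I/2.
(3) The probability of measuring |0> is 1/2.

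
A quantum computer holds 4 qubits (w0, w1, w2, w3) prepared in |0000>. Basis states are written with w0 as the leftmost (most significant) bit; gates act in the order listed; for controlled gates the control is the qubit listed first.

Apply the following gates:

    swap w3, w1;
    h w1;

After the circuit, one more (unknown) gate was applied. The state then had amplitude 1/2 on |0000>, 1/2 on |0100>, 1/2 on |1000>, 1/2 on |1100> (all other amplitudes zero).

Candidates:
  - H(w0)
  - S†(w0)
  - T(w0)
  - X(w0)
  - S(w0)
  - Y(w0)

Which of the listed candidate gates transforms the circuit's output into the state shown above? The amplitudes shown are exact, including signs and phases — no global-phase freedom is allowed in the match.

The applied gate was H(w0).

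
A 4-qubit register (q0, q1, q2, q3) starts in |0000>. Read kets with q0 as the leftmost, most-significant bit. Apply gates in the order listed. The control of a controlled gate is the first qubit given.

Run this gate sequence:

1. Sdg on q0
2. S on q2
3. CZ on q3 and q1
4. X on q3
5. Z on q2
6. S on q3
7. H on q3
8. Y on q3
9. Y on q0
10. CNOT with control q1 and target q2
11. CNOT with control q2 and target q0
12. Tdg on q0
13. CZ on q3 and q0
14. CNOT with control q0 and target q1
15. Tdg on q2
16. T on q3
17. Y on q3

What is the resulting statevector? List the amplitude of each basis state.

The final amplitudes are sqrt(2)/2 on |1100>, -sqrt(2)*exp(3*I*pi/4)/2 on |1101>, and 0 on every other basis state.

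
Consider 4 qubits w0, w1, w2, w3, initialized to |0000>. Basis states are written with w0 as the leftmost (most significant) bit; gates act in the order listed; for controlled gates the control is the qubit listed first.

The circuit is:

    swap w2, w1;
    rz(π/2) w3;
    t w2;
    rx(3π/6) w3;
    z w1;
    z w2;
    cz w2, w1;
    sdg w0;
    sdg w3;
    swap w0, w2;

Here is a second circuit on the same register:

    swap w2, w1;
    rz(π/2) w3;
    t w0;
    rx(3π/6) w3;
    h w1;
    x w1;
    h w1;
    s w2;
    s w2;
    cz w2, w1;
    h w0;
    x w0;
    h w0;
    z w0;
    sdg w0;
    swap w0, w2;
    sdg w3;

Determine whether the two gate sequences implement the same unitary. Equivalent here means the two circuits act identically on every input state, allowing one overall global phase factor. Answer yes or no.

No — the two circuits implement different unitaries, even allowing a global phase.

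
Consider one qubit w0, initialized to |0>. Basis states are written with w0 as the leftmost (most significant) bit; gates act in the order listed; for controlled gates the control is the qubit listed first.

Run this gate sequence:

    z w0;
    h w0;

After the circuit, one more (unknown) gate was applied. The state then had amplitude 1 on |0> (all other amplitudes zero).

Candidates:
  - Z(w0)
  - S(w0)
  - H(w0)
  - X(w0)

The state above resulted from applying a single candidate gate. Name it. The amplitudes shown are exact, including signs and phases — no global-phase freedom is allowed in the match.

It was H(w0) that produced the state shown.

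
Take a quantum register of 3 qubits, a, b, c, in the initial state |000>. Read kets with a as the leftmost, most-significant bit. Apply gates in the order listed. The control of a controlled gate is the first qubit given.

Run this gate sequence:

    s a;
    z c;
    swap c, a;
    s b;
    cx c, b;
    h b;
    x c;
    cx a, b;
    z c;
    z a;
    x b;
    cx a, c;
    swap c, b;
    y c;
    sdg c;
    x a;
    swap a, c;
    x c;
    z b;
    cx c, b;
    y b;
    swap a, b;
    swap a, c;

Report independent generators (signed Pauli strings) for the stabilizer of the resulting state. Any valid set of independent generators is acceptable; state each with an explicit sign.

The final state is stabilized by the group generated by +IYI, +ZII, +IIZ; other independent generating sets are equally valid.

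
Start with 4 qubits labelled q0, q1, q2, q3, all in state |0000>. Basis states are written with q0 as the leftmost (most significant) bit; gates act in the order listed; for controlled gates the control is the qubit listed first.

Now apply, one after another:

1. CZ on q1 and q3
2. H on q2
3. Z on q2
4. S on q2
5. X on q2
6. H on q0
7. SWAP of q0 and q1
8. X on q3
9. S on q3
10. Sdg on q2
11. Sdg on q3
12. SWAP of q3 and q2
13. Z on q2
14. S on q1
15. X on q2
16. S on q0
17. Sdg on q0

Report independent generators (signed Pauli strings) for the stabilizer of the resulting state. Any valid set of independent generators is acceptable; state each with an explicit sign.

One valid set of independent stabilizer generators is +IYII, +IIIX, +ZIII, +IIZI (any independent generating set of the same group is equally correct).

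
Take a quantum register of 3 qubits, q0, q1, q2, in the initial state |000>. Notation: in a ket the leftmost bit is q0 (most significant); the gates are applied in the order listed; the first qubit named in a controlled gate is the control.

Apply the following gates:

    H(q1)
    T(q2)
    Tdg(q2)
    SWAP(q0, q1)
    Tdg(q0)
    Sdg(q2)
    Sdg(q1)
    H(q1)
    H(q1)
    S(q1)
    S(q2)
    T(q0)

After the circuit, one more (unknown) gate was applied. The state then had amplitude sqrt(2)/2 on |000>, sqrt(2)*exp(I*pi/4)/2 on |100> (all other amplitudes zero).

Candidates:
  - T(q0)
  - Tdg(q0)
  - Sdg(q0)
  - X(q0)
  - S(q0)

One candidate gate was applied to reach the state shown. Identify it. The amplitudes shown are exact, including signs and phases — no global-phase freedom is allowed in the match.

The unique candidate consistent with the amplitudes is T(q0). Key observation: the block from step 5 through step 12 cancels to the identity and can be dropped.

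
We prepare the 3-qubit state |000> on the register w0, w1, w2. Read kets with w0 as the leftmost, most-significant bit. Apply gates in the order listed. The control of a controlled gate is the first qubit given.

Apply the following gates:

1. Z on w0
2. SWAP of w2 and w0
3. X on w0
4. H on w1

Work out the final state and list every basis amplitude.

The final amplitudes are sqrt(2)/2 on |100>, sqrt(2)/2 on |110>, and 0 on every other basis state.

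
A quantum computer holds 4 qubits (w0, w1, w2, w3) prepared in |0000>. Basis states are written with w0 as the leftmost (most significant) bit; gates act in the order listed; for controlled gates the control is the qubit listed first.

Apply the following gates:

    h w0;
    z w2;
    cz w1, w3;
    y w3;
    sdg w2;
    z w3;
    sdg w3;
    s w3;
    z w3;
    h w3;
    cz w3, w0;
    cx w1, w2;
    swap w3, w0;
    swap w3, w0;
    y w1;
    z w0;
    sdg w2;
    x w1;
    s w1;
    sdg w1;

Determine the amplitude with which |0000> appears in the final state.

The amplitude on |0000> is -1/2.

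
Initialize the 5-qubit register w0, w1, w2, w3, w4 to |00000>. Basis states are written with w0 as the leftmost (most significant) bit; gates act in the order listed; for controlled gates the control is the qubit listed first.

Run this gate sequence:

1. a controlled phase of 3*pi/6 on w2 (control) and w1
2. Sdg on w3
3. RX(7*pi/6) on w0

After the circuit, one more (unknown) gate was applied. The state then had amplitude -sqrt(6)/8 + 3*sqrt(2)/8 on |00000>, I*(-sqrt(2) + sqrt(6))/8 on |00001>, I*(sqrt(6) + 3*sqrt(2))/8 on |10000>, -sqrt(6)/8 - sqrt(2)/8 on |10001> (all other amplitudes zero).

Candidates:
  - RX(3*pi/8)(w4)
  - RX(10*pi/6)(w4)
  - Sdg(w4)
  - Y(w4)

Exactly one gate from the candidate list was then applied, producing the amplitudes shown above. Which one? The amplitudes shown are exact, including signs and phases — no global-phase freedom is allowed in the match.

The applied gate was RX(10*pi/6)(w4).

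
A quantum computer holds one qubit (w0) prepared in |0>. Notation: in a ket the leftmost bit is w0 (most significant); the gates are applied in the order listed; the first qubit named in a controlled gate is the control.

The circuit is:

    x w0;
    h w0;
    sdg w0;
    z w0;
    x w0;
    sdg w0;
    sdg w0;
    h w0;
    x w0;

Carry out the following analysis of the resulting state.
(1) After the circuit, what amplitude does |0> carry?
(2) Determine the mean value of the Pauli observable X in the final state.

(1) The amplitude on |0> is 1/2 - I/2.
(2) In the final state, X has expectation 0.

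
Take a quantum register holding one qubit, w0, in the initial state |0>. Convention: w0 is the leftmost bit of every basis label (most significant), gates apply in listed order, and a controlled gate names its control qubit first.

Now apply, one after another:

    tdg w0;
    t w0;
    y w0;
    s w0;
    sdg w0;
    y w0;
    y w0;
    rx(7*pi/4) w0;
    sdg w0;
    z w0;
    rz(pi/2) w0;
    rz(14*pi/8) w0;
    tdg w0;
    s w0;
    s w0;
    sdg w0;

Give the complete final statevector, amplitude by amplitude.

The resulting statevector has amplitude sqrt(2 - sqrt(2))*exp(7*I*pi/8)/2 on |0>, -sqrt(sqrt(2) + 2)*exp(3*I*pi/8)/2 on |1>.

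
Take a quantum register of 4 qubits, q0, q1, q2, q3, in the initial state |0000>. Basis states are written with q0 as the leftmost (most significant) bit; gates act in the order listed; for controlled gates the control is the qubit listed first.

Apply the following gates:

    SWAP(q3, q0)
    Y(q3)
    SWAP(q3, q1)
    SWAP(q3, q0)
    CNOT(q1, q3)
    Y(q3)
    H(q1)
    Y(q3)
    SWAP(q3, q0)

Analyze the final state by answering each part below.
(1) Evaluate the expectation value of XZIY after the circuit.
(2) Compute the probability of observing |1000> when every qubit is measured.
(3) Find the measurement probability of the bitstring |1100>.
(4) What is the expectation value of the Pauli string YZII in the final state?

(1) In the final state, XZIY has expectation 0.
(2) The probability of measuring |1000> is 1/2.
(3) A full measurement returns |1100> with probability 1/2.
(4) The observable YZII averages to 0.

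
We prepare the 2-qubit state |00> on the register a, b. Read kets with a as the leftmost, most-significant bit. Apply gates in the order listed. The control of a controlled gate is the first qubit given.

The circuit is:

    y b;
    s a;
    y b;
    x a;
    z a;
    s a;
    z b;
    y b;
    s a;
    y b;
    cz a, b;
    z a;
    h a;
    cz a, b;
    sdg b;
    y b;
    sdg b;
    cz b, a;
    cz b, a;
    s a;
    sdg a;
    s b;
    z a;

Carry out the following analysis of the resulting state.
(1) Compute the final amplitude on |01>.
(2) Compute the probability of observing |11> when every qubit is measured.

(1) |01> carries amplitude -sqrt(2)*I/2 in the final state.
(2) The probability of measuring |11> is 1/2.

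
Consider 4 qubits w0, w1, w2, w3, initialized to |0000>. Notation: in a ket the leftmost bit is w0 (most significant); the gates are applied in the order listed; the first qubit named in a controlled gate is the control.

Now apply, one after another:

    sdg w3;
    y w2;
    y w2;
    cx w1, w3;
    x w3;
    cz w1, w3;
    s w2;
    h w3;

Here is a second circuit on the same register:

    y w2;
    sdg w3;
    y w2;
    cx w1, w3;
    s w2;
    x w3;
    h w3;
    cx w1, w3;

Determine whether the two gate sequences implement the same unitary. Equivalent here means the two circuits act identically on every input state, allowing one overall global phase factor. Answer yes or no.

Yes, they are equivalent — the unitaries differ by at most a global phase.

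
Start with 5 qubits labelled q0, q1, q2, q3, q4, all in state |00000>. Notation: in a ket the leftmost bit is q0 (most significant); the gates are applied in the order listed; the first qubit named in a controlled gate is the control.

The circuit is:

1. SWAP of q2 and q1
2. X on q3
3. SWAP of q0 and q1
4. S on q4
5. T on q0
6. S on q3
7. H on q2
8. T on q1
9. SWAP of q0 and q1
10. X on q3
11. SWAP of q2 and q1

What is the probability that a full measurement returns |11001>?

The probability of measuring |11001> is 0.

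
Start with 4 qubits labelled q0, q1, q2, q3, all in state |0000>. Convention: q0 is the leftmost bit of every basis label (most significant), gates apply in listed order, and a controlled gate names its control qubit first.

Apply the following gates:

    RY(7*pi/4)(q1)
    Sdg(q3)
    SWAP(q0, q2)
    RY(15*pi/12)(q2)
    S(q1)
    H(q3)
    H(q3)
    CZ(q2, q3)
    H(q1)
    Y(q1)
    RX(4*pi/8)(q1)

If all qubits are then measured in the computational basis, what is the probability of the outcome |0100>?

The probability of measuring |0100> is 3/8 - sqrt(2)/4. Key observation: the block from step 6 through step 7 cancels to the identity and can be dropped.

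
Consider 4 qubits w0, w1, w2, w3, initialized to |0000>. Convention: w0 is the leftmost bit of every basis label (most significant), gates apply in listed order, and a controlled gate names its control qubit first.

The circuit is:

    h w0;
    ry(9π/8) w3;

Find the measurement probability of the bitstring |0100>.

A full measurement returns |0100> with probability 0.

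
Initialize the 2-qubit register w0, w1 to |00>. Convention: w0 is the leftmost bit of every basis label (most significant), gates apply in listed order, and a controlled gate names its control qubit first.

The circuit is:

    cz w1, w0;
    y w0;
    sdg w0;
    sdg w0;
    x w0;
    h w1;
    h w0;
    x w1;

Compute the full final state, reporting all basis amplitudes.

The final amplitudes are -I/2 on |00>, -I/2 on |01>, -I/2 on |10>, -I/2 on |11>.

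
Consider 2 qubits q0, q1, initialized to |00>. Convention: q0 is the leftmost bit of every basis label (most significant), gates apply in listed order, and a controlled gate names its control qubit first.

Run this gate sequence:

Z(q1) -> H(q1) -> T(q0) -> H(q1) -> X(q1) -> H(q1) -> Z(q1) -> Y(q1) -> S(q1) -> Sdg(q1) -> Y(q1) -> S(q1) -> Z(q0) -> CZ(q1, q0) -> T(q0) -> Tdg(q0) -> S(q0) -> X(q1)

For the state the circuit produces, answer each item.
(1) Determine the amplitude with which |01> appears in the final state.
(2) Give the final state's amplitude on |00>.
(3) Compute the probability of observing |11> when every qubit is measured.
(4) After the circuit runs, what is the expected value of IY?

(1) The amplitude on |01> is sqrt(2)/2. Key observation: gates 4-7 undo each other exactly, leaving only the rest of the circuit to track.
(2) The amplitude on |00> is sqrt(2)*I/2.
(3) The probability of measuring |11> is 0.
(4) The expectation value of IY is -1.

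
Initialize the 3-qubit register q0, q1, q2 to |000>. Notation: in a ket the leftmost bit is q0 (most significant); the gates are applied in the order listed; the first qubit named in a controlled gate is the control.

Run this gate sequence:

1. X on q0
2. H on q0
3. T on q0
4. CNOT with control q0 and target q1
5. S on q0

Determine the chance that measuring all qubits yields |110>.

Outcome |110> occurs with probability 1/2.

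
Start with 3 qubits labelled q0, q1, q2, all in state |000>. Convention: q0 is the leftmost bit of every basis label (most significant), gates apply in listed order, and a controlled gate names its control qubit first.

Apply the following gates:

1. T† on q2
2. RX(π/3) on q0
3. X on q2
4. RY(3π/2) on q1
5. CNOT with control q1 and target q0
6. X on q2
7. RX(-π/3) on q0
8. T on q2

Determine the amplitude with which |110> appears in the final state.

|110> carries amplitude sqrt(2)/2 in the final state.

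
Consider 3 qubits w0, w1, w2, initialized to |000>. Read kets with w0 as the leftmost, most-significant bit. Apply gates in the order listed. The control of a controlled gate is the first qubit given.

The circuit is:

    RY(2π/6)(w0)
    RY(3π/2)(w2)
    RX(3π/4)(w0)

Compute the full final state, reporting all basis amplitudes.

After the circuit, the state carries amplitude -sqrt(12 - 6*sqrt(2))/8 + I*sqrt(2*sqrt(2) + 4)/8 on |000>, sqrt(12 - 6*sqrt(2))/8 - I*sqrt(2*sqrt(2) + 4)/8 on |001>, 0 on |010>, 0 on |011>, -sqrt(4 - 2*sqrt(2))/8 + I*sqrt(6*sqrt(2) + 12)/8 on |100>, sqrt(4 - 2*sqrt(2))/8 - I*sqrt(6*sqrt(2) + 12)/8 on |101>, 0 on |110>, 0 on |111>.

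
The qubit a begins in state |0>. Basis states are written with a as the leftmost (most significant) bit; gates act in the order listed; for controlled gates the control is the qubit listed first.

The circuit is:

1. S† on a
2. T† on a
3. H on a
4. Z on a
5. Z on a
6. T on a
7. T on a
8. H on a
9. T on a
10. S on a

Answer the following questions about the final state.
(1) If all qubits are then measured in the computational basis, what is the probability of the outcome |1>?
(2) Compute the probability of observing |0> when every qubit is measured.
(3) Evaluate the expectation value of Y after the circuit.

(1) A full measurement returns |1> with probability 1/2.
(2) Outcome |0> occurs with probability 1/2.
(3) The observable Y averages to sqrt(2)/2.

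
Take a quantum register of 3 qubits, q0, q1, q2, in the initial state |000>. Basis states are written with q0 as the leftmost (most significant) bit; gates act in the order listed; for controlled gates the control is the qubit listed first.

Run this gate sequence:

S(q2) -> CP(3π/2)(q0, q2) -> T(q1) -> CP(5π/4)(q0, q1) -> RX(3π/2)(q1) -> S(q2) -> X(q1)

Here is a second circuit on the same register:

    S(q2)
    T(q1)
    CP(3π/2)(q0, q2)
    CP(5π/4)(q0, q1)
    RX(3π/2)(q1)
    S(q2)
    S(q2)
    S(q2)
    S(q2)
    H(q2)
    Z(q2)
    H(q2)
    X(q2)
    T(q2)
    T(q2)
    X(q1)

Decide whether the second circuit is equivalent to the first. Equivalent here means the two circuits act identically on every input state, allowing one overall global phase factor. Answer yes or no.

Yes, they are equivalent — the unitaries differ by at most a global phase.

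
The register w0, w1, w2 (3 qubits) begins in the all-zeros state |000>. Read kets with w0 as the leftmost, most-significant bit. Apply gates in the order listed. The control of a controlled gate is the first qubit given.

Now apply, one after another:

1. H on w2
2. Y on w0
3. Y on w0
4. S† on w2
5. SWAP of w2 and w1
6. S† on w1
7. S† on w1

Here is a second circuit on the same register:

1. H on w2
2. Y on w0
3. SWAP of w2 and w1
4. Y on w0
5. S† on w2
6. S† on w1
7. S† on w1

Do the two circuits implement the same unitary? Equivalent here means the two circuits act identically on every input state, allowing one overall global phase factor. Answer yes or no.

No: there is an input state on which the two circuits produce genuinely different outputs (not merely differing by a phase).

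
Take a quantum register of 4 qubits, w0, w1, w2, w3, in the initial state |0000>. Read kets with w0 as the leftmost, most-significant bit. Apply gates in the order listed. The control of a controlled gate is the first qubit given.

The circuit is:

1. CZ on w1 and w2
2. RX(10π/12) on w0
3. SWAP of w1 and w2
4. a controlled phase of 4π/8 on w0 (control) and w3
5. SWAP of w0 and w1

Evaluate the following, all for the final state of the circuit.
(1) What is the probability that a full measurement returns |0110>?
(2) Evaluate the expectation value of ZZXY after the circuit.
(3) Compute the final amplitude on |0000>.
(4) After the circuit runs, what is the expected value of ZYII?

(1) A full measurement returns |0110> with probability 0.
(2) In the final state, ZZXY has expectation 0.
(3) The amplitude on |0000> is -sqrt(2)/4 + sqrt(6)/4.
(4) The observable ZYII averages to -1/2.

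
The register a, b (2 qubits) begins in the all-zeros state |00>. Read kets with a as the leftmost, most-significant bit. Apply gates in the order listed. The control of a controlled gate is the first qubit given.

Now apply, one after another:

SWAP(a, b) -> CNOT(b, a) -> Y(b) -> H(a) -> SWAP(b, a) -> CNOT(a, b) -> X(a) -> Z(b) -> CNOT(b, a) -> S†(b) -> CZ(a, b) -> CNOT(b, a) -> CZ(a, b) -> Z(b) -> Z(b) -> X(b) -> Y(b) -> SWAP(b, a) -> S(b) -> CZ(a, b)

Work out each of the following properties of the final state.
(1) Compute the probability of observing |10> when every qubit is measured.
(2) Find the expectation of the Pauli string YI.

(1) A full measurement returns |10> with probability 1/2.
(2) In the final state, YI has expectation 1.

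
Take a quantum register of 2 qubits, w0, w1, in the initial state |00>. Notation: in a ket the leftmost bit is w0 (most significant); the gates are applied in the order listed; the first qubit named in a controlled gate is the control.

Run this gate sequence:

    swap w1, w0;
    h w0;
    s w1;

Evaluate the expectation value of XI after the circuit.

In the final state, XI has expectation 1.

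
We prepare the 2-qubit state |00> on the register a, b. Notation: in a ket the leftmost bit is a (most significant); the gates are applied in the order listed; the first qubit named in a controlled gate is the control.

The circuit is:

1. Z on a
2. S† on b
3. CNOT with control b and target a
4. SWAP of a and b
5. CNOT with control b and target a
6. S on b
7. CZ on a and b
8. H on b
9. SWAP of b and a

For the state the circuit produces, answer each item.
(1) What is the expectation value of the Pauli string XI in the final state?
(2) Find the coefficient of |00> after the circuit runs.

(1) In the final state, XI has expectation 1.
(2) The amplitude on |00> is sqrt(2)/2.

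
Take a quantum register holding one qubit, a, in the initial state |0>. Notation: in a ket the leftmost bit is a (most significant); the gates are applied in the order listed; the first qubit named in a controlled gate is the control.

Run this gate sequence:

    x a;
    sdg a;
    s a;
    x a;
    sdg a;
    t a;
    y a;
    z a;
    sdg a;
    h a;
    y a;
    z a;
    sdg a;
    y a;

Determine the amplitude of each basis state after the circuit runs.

After the circuit, the state carries amplitude -sqrt(2)*I/2 on |0>, sqrt(2)/2 on |1>. Key observation: gates 1-4 undo each other exactly, leaving only the rest of the circuit to track.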